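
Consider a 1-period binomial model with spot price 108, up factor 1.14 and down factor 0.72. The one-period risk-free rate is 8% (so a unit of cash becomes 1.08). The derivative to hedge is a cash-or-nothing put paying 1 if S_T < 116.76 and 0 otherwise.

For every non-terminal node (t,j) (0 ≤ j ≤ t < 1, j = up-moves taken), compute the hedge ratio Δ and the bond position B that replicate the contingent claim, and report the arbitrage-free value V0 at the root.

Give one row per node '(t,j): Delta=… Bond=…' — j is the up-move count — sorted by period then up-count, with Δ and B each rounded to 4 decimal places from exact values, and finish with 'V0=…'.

Since d<R<u, set p* = (R−d)/(u−d) = 0.8571; price each node as the discounted p*-expectation of its children.
Payoff layer (t=1): V(1,0)=1.0000, V(1,1)=0.0000
(0,0): S=108.0000. Δ = (V_up−V_dn)/(S_up−S_dn) = (0.0000−1.0000)/(123.1200−77.7600) = -0.0220. V = [p*·0.0000 + (1−p*)·1.0000]/1.08 = 0.1323. B = V − Δ·S = 2.5132.
Self-financing check: at every node Δ·S+B equals the discounted successor values.

(0,0): Delta=-0.0220 Bond=2.5132
V0=0.1323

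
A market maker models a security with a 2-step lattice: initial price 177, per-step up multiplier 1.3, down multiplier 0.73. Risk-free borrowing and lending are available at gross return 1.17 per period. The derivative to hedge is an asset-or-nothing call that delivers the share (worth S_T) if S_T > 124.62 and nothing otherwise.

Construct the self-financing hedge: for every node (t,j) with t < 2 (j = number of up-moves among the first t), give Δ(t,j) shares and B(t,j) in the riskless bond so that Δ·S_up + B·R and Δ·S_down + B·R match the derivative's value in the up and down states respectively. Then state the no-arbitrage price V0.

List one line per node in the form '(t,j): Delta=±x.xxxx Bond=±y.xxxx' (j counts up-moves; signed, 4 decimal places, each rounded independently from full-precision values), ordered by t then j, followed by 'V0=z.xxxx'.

Risk-neutral probability p* = (R−d)/(u−d) = (1.17−0.73)/(1.3−0.73) = 0.7719.
Payoff layer (t=2): V(2,0)=0.0000, V(2,1)=167.9730, V(2,2)=299.1300
Node (1,0) S=129.2100: V=(p*·167.9730+(1−p*)·0.0000)/1.17=110.8234; Δ=(167.9730−0.0000)/(167.9730−94.3233)=2.2807; B=V−Δ·S=-183.8661
Node (1,1) S=230.1000: V=(p*·299.1300+(1−p*)·167.9730)/1.17=230.1000; Δ=(299.1300−167.9730)/(299.1300−167.9730)=1.0000; B=V−Δ·S=0.0000
Node (0,0) S=177.0000: V=(p*·230.1000+(1−p*)·110.8234)/1.17=173.4159; Δ=(230.1000−110.8234)/(230.1000−129.2100)=1.1822; B=V−Δ·S=-35.8413
Each (Δ,B) replicates both successor values, so the strategy is self-financing and V0 is arbitrage-free.

(0,0): Delta=1.1822 Bond=-35.8413
(1,0): Delta=2.2807 Bond=-183.8661
(1,1): Delta=1.0000 Bond=0.0000
V0=173.4159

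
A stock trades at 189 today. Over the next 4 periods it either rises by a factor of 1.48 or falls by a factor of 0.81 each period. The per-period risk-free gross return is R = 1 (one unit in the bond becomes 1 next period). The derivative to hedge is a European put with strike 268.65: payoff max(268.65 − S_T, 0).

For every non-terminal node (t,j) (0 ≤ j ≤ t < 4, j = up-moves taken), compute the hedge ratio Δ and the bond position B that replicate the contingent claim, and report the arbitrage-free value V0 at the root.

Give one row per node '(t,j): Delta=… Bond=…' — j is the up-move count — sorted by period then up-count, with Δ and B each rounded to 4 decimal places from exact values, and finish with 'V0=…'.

Since d<R<u, set p* = (R−d)/(u−d) = 0.2836; price each node as the discounted p*-expectation of its children.
Payoff layer (t=4): V(4,0)=187.2917, V(4,1)=119.9953, V(4,2)=0.0000, V(4,3)=0.0000, V(4,4)=0.0000
Node (3,0) S=100.4423: V=(p*·119.9953+(1−p*)·187.2917)/1=168.2077; Δ=(119.9953−187.2917)/(148.6547−81.3583)=-1.0000; B=V−Δ·S=268.6500
Node (3,1) S=183.5243: V=(p*·0.0000+(1−p*)·119.9953)/1=85.9668; Δ=(0.0000−119.9953)/(271.6160−148.6547)=-0.9759; B=V−Δ·S=265.0643
Node (3,2) S=335.3283: V=(p*·0.0000+(1−p*)·0.0000)/1=0.0000; Δ=(0.0000−0.0000)/(496.2859−271.6160)=0.0000; B=V−Δ·S=0.0000
Node (3,3) S=612.6987: V=(p*·0.0000+(1−p*)·0.0000)/1=0.0000; Δ=(0.0000−0.0000)/(906.7941−496.2859)=0.0000; B=V−Δ·S=0.0000
Node (2,0) S=124.0029: V=(p*·85.9668+(1−p*)·168.2077)/1=144.8856; Δ=(85.9668−168.2077)/(183.5243−100.4423)=-0.9899; B=V−Δ·S=267.6332
Node (2,1) S=226.5732: V=(p*·0.0000+(1−p*)·85.9668)/1=61.5882; Δ=(0.0000−85.9668)/(335.3283−183.5243)=-0.5663; B=V−Δ·S=189.8968
Node (2,2) S=413.9856: V=(p*·0.0000+(1−p*)·0.0000)/1=0.0000; Δ=(0.0000−0.0000)/(612.6987−335.3283)=0.0000; B=V−Δ·S=0.0000
Node (1,0) S=153.0900: V=(p*·61.5882+(1−p*)·144.8856)/1=121.2639; Δ=(61.5882−144.8856)/(226.5732−124.0029)=-0.8121; B=V−Δ·S=245.5885
Node (1,1) S=279.7200: V=(p*·0.0000+(1−p*)·61.5882)/1=44.1229; Δ=(0.0000−61.5882)/(413.9856−226.5732)=-0.3286; B=V−Δ·S=136.0455
Node (0,0) S=189.0000: V=(p*·44.1229+(1−p*)·121.2639)/1=99.3881; Δ=(44.1229−121.2639)/(279.7200−153.0900)=-0.6092; B=V−Δ·S=214.5241
Check: Δ(0,0)·S0 + B(0,0) = 99.3881 = V0.

(0,0): Delta=-0.6092 Bond=214.5241
(1,0): Delta=-0.8121 Bond=245.5885
(1,1): Delta=-0.3286 Bond=136.0455
(2,0): Delta=-0.9899 Bond=267.6332
(2,1): Delta=-0.5663 Bond=189.8968
(2,2): Delta=0.0000 Bond=0.0000
(3,0): Delta=-1.0000 Bond=268.6500
(3,1): Delta=-0.9759 Bond=265.0643
(3,2): Delta=0.0000 Bond=0.0000
(3,3): Delta=0.0000 Bond=0.0000
V0=99.3881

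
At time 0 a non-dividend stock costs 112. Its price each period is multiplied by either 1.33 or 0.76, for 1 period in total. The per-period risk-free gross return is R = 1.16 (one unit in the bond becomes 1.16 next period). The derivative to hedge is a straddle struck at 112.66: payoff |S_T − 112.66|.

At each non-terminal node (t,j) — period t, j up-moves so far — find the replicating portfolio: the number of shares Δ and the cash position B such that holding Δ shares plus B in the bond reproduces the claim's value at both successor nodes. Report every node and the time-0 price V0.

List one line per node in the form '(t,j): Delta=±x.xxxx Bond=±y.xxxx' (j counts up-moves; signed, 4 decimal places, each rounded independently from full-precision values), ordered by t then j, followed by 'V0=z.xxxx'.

Since d<R<u, set p* = (R−d)/(u−d) = 0.7018; price each node as the discounted p*-expectation of its children.
Payoff layer (t=1): V(1,0)=27.5400, V(1,1)=36.3000
Node (0,0) S=112.0000: V=(p*·36.3000+(1−p*)·27.5400)/1.16=29.0408; Δ=(36.3000−27.5400)/(148.9600−85.1200)=0.1372; B=V−Δ·S=13.6724
Each (Δ,B) replicates both successor values, so the strategy is self-financing and V0 is arbitrage-free.

(0,0): Delta=0.1372 Bond=13.6724
V0=29.0408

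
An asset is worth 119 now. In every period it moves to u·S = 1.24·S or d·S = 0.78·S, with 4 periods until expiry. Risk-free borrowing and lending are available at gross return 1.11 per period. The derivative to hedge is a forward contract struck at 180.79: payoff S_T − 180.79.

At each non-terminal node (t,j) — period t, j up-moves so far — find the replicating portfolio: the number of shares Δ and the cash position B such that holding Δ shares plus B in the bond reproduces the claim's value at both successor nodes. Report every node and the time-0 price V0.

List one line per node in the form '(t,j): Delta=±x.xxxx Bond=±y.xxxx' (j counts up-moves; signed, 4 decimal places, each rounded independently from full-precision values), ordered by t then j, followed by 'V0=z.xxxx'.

Since d<R<u, set p* = (R−d)/(u−d) = 0.7174; price each node as the discounted p*-expectation of its children.
At expiry t=4: V(4,0)=-136.7421, V(4,1)=-110.7651, V(4,2)=-69.4684, V(4,3)=-3.8172, V(4,4)=100.5514
Node (3,0) S=56.4717: V=(p*·-110.7651+(1−p*)·-136.7421)/1.11=-106.4022; Δ=(-110.7651−-136.7421)/(70.0249−44.0479)=1.0000; B=V−Δ·S=-162.8739
Node (3,1) S=89.7755: V=(p*·-69.4684+(1−p*)·-110.7651)/1.11=-73.0984; Δ=(-69.4684−-110.7651)/(111.3216−70.0249)=1.0000; B=V−Δ·S=-162.8739
Node (3,2) S=142.7200: V=(p*·-3.8172+(1−p*)·-69.4684)/1.11=-20.1538; Δ=(-3.8172−-69.4684)/(176.9728−111.3216)=1.0000; B=V−Δ·S=-162.8739
Node (3,3) S=226.8883: V=(p*·100.5514+(1−p*)·-3.8172)/1.11=64.0144; Δ=(100.5514−-3.8172)/(281.3414−176.9728)=1.0000; B=V−Δ·S=-162.8739
Node (2,0) S=72.3996: V=(p*·-73.0984+(1−p*)·-106.4022)/1.11=-74.3336; Δ=(-73.0984−-106.4022)/(89.7755−56.4717)=1.0000; B=V−Δ·S=-146.7332
Node (2,1) S=115.0968: V=(p*·-20.1538+(1−p*)·-73.0984)/1.11=-31.6364; Δ=(-20.1538−-73.0984)/(142.7200−89.7755)=1.0000; B=V−Δ·S=-146.7332
Node (2,2) S=182.9744: V=(p*·64.0144+(1−p*)·-20.1538)/1.11=36.2412; Δ=(64.0144−-20.1538)/(226.8883−142.7200)=1.0000; B=V−Δ·S=-146.7332
Node (1,0) S=92.8200: V=(p*·-31.6364+(1−p*)·-74.3336)/1.11=-39.3721; Δ=(-31.6364−-74.3336)/(115.0968−72.3996)=1.0000; B=V−Δ·S=-132.1921
Node (1,1) S=147.5600: V=(p*·36.2412+(1−p*)·-31.6364)/1.11=15.3679; Δ=(36.2412−-31.6364)/(182.9744−115.0968)=1.0000; B=V−Δ·S=-132.1921
Node (0,0) S=119.0000: V=(p*·15.3679+(1−p*)·-39.3721)/1.11=-0.0920; Δ=(15.3679−-39.3721)/(147.5600−92.8200)=1.0000; B=V−Δ·S=-119.0920
Self-financing check: at every node Δ·S+B equals the discounted successor values.

(0,0): Delta=1.0000 Bond=-119.0920
(1,0): Delta=1.0000 Bond=-132.1921
(1,1): Delta=1.0000 Bond=-132.1921
(2,0): Delta=1.0000 Bond=-146.7332
(2,1): Delta=1.0000 Bond=-146.7332
(2,2): Delta=1.0000 Bond=-146.7332
(3,0): Delta=1.0000 Bond=-162.8739
(3,1): Delta=1.0000 Bond=-162.8739
(3,2): Delta=1.0000 Bond=-162.8739
(3,3): Delta=1.0000 Bond=-162.8739
V0=-0.0920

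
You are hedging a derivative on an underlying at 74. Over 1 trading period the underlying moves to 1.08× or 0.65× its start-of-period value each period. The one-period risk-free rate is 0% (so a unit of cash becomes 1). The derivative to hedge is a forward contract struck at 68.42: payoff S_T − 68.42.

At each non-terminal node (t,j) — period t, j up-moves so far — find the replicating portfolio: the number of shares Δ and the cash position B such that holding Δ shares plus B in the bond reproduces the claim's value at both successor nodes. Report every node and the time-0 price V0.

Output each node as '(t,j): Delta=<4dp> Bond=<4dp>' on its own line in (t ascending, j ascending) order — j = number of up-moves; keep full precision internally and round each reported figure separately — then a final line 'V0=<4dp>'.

(0,0): Delta=1.0000 Bond=-68.4200
V0=5.5800

Risk-neutral probability p* = (R−d)/(u−d) = (1−0.65)/(1.08−0.65) = 0.8140.
Terminal payoffs: V(1,0)=-20.3200, V(1,1)=11.5000
  t=0,j=0: stock 74.0000 → up 79.9200 (V=11.5000), down 48.1000 (V=-20.3200). Price 5.5800; hedge Δ=1.0000, bond B=-68.4200.
Each (Δ,B) replicates both successor values, so the strategy is self-financing and V0 is arbitrage-free.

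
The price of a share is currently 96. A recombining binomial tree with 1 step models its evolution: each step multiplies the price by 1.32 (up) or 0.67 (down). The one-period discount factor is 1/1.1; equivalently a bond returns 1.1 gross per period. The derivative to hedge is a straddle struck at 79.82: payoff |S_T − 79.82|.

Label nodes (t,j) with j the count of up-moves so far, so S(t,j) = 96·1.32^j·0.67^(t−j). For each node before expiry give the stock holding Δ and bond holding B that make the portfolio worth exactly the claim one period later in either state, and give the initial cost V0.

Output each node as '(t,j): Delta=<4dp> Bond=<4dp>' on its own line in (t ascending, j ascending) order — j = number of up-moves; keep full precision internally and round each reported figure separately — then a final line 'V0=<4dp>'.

(0,0): Delta=0.5032 Bond=-15.3329
V0=32.9748

Under the risk-neutral measure, an up-move has probability p* = (R−d)/(u−d) = 0.6615 and values discount at R = 1.1.
Terminal values V(1,·): V(1,0)=15.5000, V(1,1)=46.9000
  t=0,j=0: stock 96.0000 → up 126.7200 (V=46.9000), down 64.3200 (V=15.5000). Price 32.9748; hedge Δ=0.5032, bond B=-15.3329.
The time-0 hedge costs 32.9748, which is the no-arbitrage price.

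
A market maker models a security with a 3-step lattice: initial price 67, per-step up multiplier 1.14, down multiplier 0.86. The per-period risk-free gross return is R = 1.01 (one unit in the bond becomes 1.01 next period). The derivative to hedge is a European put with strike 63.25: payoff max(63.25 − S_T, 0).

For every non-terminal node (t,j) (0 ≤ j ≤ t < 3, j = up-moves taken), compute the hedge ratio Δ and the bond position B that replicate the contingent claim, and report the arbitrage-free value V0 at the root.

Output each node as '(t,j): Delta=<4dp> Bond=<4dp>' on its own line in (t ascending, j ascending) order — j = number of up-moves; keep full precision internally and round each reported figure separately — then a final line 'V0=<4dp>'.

(0,0): Delta=-0.3320 Bond=26.5206
(1,0): Delta=-0.6176 Bond=43.2399
(1,1): Delta=-0.1453 Bond=12.5255
(2,0): Delta=-1.0000 Bond=62.6238
(2,1): Delta=-0.3675 Bond=27.2477
(2,2): Delta=0.0000 Bond=0.0000
V0=4.2772

The replicating-portfolio and risk-neutral prices coincide; use p* = (1.01−0.86)/(1.14−0.86) = 0.5357 for the latter.
Terminal values V(3,·): V(3,0)=20.6342, V(3,1)=6.7594, V(3,2)=0.0000, V(3,3)=0.0000
Node (2,0) S=49.5532: V=(p*·6.7594+(1−p*)·20.6342)/1.01=13.0706; Δ=(6.7594−20.6342)/(56.4906−42.6158)=-1.0000; B=V−Δ·S=62.6238
Node (2,1) S=65.6868: V=(p*·0.0000+(1−p*)·6.7594)/1.01=3.1072; Δ=(0.0000−6.7594)/(74.8830−56.4906)=-0.3675; B=V−Δ·S=27.2477
Node (2,2) S=87.0732: V=(p*·0.0000+(1−p*)·0.0000)/1.01=0.0000; Δ=(0.0000−0.0000)/(99.2634−74.8830)=0.0000; B=V−Δ·S=0.0000
Node (1,0) S=57.6200: V=(p*·3.1072+(1−p*)·13.0706)/1.01=7.6565; Δ=(3.1072−13.0706)/(65.6868−49.5532)=-0.6176; B=V−Δ·S=43.2399
Node (1,1) S=76.3800: V=(p*·0.0000+(1−p*)·3.1072)/1.01=1.4283; Δ=(0.0000−3.1072)/(87.0732−65.6868)=-0.1453; B=V−Δ·S=12.5255
Node (0,0) S=67.0000: V=(p*·1.4283+(1−p*)·7.6565)/1.01=4.2772; Δ=(1.4283−7.6565)/(76.3800−57.6200)=-0.3320; B=V−Δ·S=26.5206
Self-financing check: at every node Δ·S+B equals the discounted successor values.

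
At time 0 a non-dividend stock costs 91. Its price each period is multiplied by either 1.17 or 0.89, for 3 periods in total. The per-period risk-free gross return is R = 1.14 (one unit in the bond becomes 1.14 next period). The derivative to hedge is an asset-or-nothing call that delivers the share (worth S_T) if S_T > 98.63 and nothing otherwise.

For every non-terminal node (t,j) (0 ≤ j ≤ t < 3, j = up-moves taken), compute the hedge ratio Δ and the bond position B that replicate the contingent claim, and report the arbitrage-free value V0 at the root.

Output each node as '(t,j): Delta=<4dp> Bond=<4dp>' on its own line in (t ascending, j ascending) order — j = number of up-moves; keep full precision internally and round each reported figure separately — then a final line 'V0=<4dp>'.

Since d<R<u, set p* = (R−d)/(u−d) = 0.8929; price each node as the discounted p*-expectation of its children.
Payoff layer (t=3): V(3,0)=0.0000, V(3,1)=0.0000, V(3,2)=110.8672, V(3,3)=145.7468
  t=2,j=0: stock 72.0811 → up 84.3349 (V=0.0000), down 64.1522 (V=0.0000). Price 0.0000; hedge Δ=0.0000, bond B=0.0000.
  t=2,j=1: stock 94.7583 → up 110.8672 (V=110.8672), down 84.3349 (V=0.0000). Price 86.8321; hedge Δ=4.1786, bond B=-309.1222.
  t=2,j=2: stock 124.5699 → up 145.7468 (V=145.7468), down 110.8672 (V=110.8672). Price 124.5699; hedge Δ=1.0000, bond B=0.0000.
  t=1,j=0: stock 80.9900 → up 94.7583 (V=86.8321), down 72.0811 (V=0.0000). Price 68.0076; hedge Δ=3.8290, bond B=-242.1070.
  t=1,j=1: stock 106.4700 → up 124.5699 (V=124.5699), down 94.7583 (V=86.8321). Price 105.7251; hedge Δ=1.2659, bond B=-29.0528.
  t=0,j=0: stock 91.0000 → up 106.4700 (V=105.7251), down 80.9900 (V=68.0076). Price 89.1964; hedge Δ=1.4803, bond B=-45.5088.
Check: Δ(0,0)·S0 + B(0,0) = 89.1964 = V0.

(0,0): Delta=1.4803 Bond=-45.5088
(1,0): Delta=3.8290 Bond=-242.1070
(1,1): Delta=1.2659 Bond=-29.0528
(2,0): Delta=0.0000 Bond=0.0000
(2,1): Delta=4.1786 Bond=-309.1222
(2,2): Delta=1.0000 Bond=0.0000
V0=89.1964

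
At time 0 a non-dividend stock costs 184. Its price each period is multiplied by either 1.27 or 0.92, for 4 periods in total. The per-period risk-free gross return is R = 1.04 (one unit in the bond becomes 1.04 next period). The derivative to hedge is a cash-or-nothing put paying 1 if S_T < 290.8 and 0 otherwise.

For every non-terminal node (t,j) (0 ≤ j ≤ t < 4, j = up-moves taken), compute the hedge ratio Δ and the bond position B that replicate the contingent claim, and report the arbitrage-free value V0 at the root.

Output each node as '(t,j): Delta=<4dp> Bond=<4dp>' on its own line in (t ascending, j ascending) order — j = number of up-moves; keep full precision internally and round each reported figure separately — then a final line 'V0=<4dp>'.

(0,0): Delta=-0.0032 Bond=1.3411
(1,0): Delta=-0.0018 Bond=1.1637
(1,1): Delta=-0.0051 Bond=1.8375
(2,0): Delta=0.0000 Bond=0.9246
(2,1): Delta=-0.0044 Bond=1.7578
(2,2): Delta=-0.0061 Bond=2.2046
(3,0): Delta=0.0000 Bond=0.9615
(3,1): Delta=0.0000 Bond=0.9615
(3,2): Delta=-0.0105 Bond=3.4890
(3,3): Delta=0.0000 Bond=0.0000
V0=0.7524

Since d<R<u, set p* = (R−d)/(u−d) = 0.3429; price each node as the discounted p*-expectation of its children.
Payoff layer (t=4): V(4,0)=1.0000, V(4,1)=1.0000, V(4,2)=1.0000, V(4,3)=0.0000, V(4,4)=0.0000
(3,0): S=143.2786. Δ = (V_up−V_dn)/(S_up−S_dn) = (1.0000−1.0000)/(181.9638−131.8163) = 0.0000. V = [p*·1.0000 + (1−p*)·1.0000]/1.04 = 0.9615. B = V − Δ·S = 0.9615.
(3,1): S=197.7868. Δ = (V_up−V_dn)/(S_up−S_dn) = (1.0000−1.0000)/(251.1892−181.9638) = 0.0000. V = [p*·1.0000 + (1−p*)·1.0000]/1.04 = 0.9615. B = V − Δ·S = 0.9615.
(3,2): S=273.0317. Δ = (V_up−V_dn)/(S_up−S_dn) = (0.0000−1.0000)/(346.7503−251.1892) = -0.0105. V = [p*·0.0000 + (1−p*)·1.0000]/1.04 = 0.6319. B = V − Δ·S = 3.4890.
(3,3): S=376.9025. Δ = (V_up−V_dn)/(S_up−S_dn) = (0.0000−0.0000)/(478.6661−346.7503) = 0.0000. V = [p*·0.0000 + (1−p*)·0.0000]/1.04 = 0.0000. B = V − Δ·S = 0.0000.
(2,0): S=155.7376. Δ = (V_up−V_dn)/(S_up−S_dn) = (0.9615−0.9615)/(197.7868−143.2786) = 0.0000. V = [p*·0.9615 + (1−p*)·0.9615]/1.04 = 0.9246. B = V − Δ·S = 0.9246.
(2,1): S=214.9856. Δ = (V_up−V_dn)/(S_up−S_dn) = (0.6319−0.9615)/(273.0317−197.7868) = -0.0044. V = [p*·0.6319 + (1−p*)·0.9615]/1.04 = 0.8159. B = V − Δ·S = 1.7578.
(2,2): S=296.7736. Δ = (V_up−V_dn)/(S_up−S_dn) = (0.0000−0.6319)/(376.9025−273.0317) = -0.0061. V = [p*·0.0000 + (1−p*)·0.6319]/1.04 = 0.3993. B = V − Δ·S = 2.2046.
(1,0): S=169.2800. Δ = (V_up−V_dn)/(S_up−S_dn) = (0.8159−0.9246)/(214.9856−155.7376) = -0.0018. V = [p*·0.8159 + (1−p*)·0.9246]/1.04 = 0.8532. B = V − Δ·S = 1.1637.
(1,1): S=233.6800. Δ = (V_up−V_dn)/(S_up−S_dn) = (0.3993−0.8159)/(296.7736−214.9856) = -0.0051. V = [p*·0.3993 + (1−p*)·0.8159]/1.04 = 0.6471. B = V − Δ·S = 1.8375.
(0,0): S=184.0000. Δ = (V_up−V_dn)/(S_up−S_dn) = (0.6471−0.8532)/(233.6800−169.2800) = -0.0032. V = [p*·0.6471 + (1−p*)·0.8532]/1.04 = 0.7524. B = V − Δ·S = 1.3411.
Root portfolio cost Δ·184+B reproduces V0=0.7524.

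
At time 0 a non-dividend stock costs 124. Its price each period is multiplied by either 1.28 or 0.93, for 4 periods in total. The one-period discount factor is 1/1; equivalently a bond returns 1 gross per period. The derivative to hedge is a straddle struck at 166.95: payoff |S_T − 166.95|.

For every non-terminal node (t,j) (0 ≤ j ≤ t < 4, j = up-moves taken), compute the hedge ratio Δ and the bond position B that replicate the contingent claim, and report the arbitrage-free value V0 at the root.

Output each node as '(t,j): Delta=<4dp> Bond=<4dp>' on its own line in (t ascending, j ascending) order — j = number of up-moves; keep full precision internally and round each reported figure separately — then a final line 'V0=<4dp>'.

(0,0): Delta=-0.5188 Bond=114.3389
(1,0): Delta=-0.7300 Bond=138.6894
(1,1): Delta=0.0949 Bond=16.9368
(2,0): Delta=-0.9066 Bond=157.6346
(2,1): Delta=-0.2166 Bond=62.9085
(2,2): Delta=1.0000 Bond=-166.9500
(3,0): Delta=-1.0000 Bond=166.9500
(3,1): Delta=-0.6352 Bond=120.3731
(3,2): Delta=1.0000 Bond=-166.9500
(3,3): Delta=1.0000 Bond=-166.9500
V0=50.0079

No-arbitrage ⇒ martingale measure with p* = (R−d)/(u−d) = 0.2000.
At expiry t=4: V(4,0)=74.1916, V(4,1)=39.2825, V(4,2)=8.7645, V(4,3)=74.8936, V(4,4)=165.9100
Node (3,0) S=99.7403: V=(p*·39.2825+(1−p*)·74.1916)/1=67.2097; Δ=(39.2825−74.1916)/(127.6675−92.7584)=-1.0000; B=V−Δ·S=166.9500
Node (3,1) S=137.2769: V=(p*·8.7645+(1−p*)·39.2825)/1=33.1789; Δ=(8.7645−39.2825)/(175.7145−127.6675)=-0.6352; B=V−Δ·S=120.3731
Node (3,2) S=188.9403: V=(p*·74.8936+(1−p*)·8.7645)/1=21.9903; Δ=(74.8936−8.7645)/(241.8436−175.7145)=1.0000; B=V−Δ·S=-166.9500
Node (3,3) S=260.0468: V=(p*·165.9100+(1−p*)·74.8936)/1=93.0968; Δ=(165.9100−74.8936)/(332.8600−241.8436)=1.0000; B=V−Δ·S=-166.9500
Node (2,0) S=107.2476: V=(p*·33.1789+(1−p*)·67.2097)/1=60.4036; Δ=(33.1789−67.2097)/(137.2769−99.7403)=-0.9066; B=V−Δ·S=157.6346
Node (2,1) S=147.6096: V=(p*·21.9903+(1−p*)·33.1789)/1=30.9411; Δ=(21.9903−33.1789)/(188.9403−137.2769)=-0.2166; B=V−Δ·S=62.9085
Node (2,2) S=203.1616: V=(p*·93.0968+(1−p*)·21.9903)/1=36.2116; Δ=(93.0968−21.9903)/(260.0468−188.9403)=1.0000; B=V−Δ·S=-166.9500
Node (1,0) S=115.3200: V=(p*·30.9411+(1−p*)·60.4036)/1=54.5111; Δ=(30.9411−60.4036)/(147.6096−107.2476)=-0.7300; B=V−Δ·S=138.6894
Node (1,1) S=158.7200: V=(p*·36.2116+(1−p*)·30.9411)/1=31.9952; Δ=(36.2116−30.9411)/(203.1616−147.6096)=0.0949; B=V−Δ·S=16.9368
Node (0,0) S=124.0000: V=(p*·31.9952+(1−p*)·54.5111)/1=50.0079; Δ=(31.9952−54.5111)/(158.7200−115.3200)=-0.5188; B=V−Δ·S=114.3389
Check: Δ(0,0)·S0 + B(0,0) = 50.0079 = V0.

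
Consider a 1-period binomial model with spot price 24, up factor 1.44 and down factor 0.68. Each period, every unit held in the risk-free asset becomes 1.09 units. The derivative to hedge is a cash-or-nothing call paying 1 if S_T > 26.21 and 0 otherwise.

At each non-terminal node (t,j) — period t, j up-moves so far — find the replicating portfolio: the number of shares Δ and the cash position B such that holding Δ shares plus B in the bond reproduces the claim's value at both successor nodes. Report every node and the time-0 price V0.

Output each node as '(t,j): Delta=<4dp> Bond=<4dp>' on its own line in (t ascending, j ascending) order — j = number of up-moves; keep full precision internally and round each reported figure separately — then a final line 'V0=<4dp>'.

(0,0): Delta=0.0548 Bond=-0.8209
V0=0.4949

The replicating-portfolio and risk-neutral prices coincide; use p* = (1.09−0.68)/(1.44−0.68) = 0.5395 for the latter.
Terminal payoffs: V(1,0)=0.0000, V(1,1)=1.0000
  t=0,j=0: stock 24.0000 → up 34.5600 (V=1.0000), down 16.3200 (V=0.0000). Price 0.4949; hedge Δ=0.0548, bond B=-0.8209.
Each (Δ,B) replicates both successor values, so the strategy is self-financing and V0 is arbitrage-free.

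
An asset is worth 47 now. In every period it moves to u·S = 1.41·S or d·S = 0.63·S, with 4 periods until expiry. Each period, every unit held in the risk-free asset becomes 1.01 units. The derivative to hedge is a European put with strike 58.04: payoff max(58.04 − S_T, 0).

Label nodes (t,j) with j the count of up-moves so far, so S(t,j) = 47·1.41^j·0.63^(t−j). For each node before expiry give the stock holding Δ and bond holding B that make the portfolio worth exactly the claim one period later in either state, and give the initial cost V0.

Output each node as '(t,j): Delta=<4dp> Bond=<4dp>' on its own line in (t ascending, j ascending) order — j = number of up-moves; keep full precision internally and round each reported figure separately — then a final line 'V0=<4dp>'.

(0,0): Delta=-0.4441 Bond=42.2510
(1,0): Delta=-0.7485 Bond=51.6883
(1,1): Delta=-0.3009 Bond=33.1843
(2,0): Delta=-1.0000 Bond=56.8964
(2,1): Delta=-0.6302 Bond=47.2671
(2,2): Delta=-0.1460 Bond=19.0415
(3,0): Delta=-1.0000 Bond=57.4653
(3,1): Delta=-1.0000 Bond=57.4653
(3,2): Delta=-0.4563 Bond=37.5023
(3,3): Delta=0.0000 Bond=0.0000
V0=21.3798

No-arbitrage ⇒ martingale measure with p* = (R−d)/(u−d) = 0.4872.
Terminal payoffs: V(4,0)=50.6361, V(4,1)=41.4694, V(4,2)=20.9534, V(4,3)=0.0000, V(4,4)=0.0000
  t=3,j=0: stock 11.7522 → up 16.5706 (V=41.4694), down 7.4039 (V=50.6361). Price 45.7131; hedge Δ=-1.0000, bond B=57.4653.
  t=3,j=1: stock 26.3026 → up 37.0866 (V=20.9534), down 16.5706 (V=41.4694). Price 31.1628; hedge Δ=-1.0000, bond B=57.4653.
  t=3,j=2: stock 58.8676 → up 83.0034 (V=0.0000), down 37.0866 (V=20.9534). Price 10.6389; hedge Δ=-0.4563, bond B=37.5023.
  t=3,j=3: stock 131.7514 → up 185.7695 (V=0.0000), down 83.0034 (V=0.0000). Price 0.0000; hedge Δ=0.0000, bond B=0.0000.
  t=2,j=0: stock 18.6543 → up 26.3026 (V=31.1628), down 11.7522 (V=45.7131). Price 38.2421; hedge Δ=-1.0000, bond B=56.8964.
  t=2,j=1: stock 41.7501 → up 58.8676 (V=10.6389), down 26.3026 (V=31.1628). Price 20.9544; hedge Δ=-0.6302, bond B=47.2671.
  t=2,j=2: stock 93.4407 → up 131.7514 (V=0.0000), down 58.8676 (V=10.6389). Price 5.4018; hedge Δ=-0.1460, bond B=19.0415.
  t=1,j=0: stock 29.6100 → up 41.7501 (V=20.9544), down 18.6543 (V=38.2421). Price 29.5247; hedge Δ=-0.7485, bond B=51.6883.
  t=1,j=1: stock 66.2700 → up 93.4407 (V=5.4018), down 41.7501 (V=20.9544). Price 13.2451; hedge Δ=-0.3009, bond B=33.1843.
  t=0,j=0: stock 47.0000 → up 66.2700 (V=13.2451), down 29.6100 (V=29.5247). Price 21.3798; hedge Δ=-0.4441, bond B=42.2510.
Check: Δ(0,0)·S0 + B(0,0) = 21.3798 = V0.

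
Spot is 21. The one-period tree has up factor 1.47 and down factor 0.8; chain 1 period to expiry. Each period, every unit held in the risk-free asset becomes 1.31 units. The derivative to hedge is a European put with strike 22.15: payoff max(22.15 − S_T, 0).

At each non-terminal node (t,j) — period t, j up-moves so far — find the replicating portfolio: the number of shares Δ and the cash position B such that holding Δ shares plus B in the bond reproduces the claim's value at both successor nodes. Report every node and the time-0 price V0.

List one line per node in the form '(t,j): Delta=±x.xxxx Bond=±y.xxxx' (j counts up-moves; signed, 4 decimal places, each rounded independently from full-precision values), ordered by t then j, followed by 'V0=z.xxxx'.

Risk-neutral probability p* = (R−d)/(u−d) = (1.31−0.8)/(1.47−0.8) = 0.7612.
Terminal values V(1,·): V(1,0)=5.3500, V(1,1)=0.0000
(0,0): S=21.0000. Δ = (V_up−V_dn)/(S_up−S_dn) = (0.0000−5.3500)/(30.8700−16.8000) = -0.3802. V = [p*·0.0000 + (1−p*)·5.3500]/1.31 = 0.9753. B = V − Δ·S = 8.9604.
Root portfolio cost Δ·21+B reproduces V0=0.9753.

(0,0): Delta=-0.3802 Bond=8.9604
V0=0.9753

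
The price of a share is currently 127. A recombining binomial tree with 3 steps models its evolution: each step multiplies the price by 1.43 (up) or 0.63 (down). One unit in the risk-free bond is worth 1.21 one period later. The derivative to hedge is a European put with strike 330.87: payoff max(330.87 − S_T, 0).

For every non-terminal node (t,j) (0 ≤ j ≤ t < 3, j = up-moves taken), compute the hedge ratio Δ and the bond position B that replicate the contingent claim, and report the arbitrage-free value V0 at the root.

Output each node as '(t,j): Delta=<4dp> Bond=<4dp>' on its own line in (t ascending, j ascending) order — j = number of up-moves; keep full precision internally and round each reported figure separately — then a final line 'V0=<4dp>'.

(0,0): Delta=-0.8569 Bond=177.3036
(1,0): Delta=-1.0000 Bond=225.9887
(1,1): Delta=-0.8330 Bond=210.1937
(2,0): Delta=-1.0000 Bond=273.4463
(2,1): Delta=-1.0000 Bond=273.4463
(2,2): Delta=-0.8050 Bond=247.0850
V0=68.4803

Risk-neutral probability p* = (R−d)/(u−d) = (1.21−0.63)/(1.43−0.63) = 0.7250.
Terminal values V(3,·): V(3,0)=299.1140, V(3,1)=258.7890, V(3,2)=167.2576, V(3,3)=0.0000
Node (2,0) S=50.4063: V=(p*·258.7890+(1−p*)·299.1140)/1.21=223.0400; Δ=(258.7890−299.1140)/(72.0810−31.7560)=-1.0000; B=V−Δ·S=273.4463
Node (2,1) S=114.4143: V=(p*·167.2576+(1−p*)·258.7890)/1.21=159.0320; Δ=(167.2576−258.7890)/(163.6124−72.0810)=-1.0000; B=V−Δ·S=273.4463
Node (2,2) S=259.7023: V=(p*·0.0000+(1−p*)·167.2576)/1.21=38.0131; Δ=(0.0000−167.2576)/(371.3743−163.6124)=-0.8050; B=V−Δ·S=247.0850
Node (1,0) S=80.0100: V=(p*·159.0320+(1−p*)·223.0400)/1.21=145.9787; Δ=(159.0320−223.0400)/(114.4143−50.4063)=-1.0000; B=V−Δ·S=225.9887
Node (1,1) S=181.6100: V=(p*·38.0131+(1−p*)·159.0320)/1.21=58.9201; Δ=(38.0131−159.0320)/(259.7023−114.4143)=-0.8330; B=V−Δ·S=210.1937
Node (0,0) S=127.0000: V=(p*·58.9201+(1−p*)·145.9787)/1.21=68.4803; Δ=(58.9201−145.9787)/(181.6100−80.0100)=-0.8569; B=V−Δ·S=177.3036
Self-financing check: at every node Δ·S+B equals the discounted successor values.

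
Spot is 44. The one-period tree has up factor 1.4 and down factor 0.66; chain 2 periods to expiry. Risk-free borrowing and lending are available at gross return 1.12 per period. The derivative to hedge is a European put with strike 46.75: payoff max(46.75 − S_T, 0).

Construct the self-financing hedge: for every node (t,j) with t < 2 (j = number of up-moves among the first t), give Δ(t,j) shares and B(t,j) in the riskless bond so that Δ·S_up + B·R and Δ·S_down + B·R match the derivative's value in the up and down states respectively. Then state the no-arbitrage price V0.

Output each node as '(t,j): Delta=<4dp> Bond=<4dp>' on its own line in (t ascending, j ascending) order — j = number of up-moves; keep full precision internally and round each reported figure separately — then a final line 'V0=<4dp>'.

(0,0): Delta=-0.3269 Bond=19.8150
(1,0): Delta=-1.0000 Bond=41.7411
(1,1): Delta=-0.1337 Bond=10.2939
V0=5.4336

Under the risk-neutral measure, an up-move has probability p* = (R−d)/(u−d) = 0.6216 and values discount at R = 1.12.
Terminal values V(2,·): V(2,0)=27.5836, V(2,1)=6.0940, V(2,2)=0.0000
  t=1,j=0: stock 29.0400 → up 40.6560 (V=6.0940), down 19.1664 (V=27.5836). Price 12.7011; hedge Δ=-1.0000, bond B=41.7411.
  t=1,j=1: stock 61.6000 → up 86.2400 (V=0.0000), down 40.6560 (V=6.0940). Price 2.0588; hedge Δ=-0.1337, bond B=10.2939.
  t=0,j=0: stock 44.0000 → up 61.6000 (V=2.0588), down 29.0400 (V=12.7011). Price 5.4336; hedge Δ=-0.3269, bond B=19.8150.
Self-financing check: at every node Δ·S+B equals the discounted successor values.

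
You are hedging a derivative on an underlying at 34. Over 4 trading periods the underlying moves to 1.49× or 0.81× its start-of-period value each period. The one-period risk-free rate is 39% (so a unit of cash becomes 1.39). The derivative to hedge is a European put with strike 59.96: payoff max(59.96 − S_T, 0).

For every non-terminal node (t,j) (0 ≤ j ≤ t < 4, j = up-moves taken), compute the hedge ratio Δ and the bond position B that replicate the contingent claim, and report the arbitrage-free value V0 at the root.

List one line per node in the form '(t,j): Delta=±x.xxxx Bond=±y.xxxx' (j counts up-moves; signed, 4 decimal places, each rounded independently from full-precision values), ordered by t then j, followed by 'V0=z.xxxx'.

(0,0): Delta=-0.0747 Bond=2.9059
(1,0): Delta=-0.3739 Bond=12.2778
(1,1): Delta=-0.0467 Bond=2.6187
(2,0): Delta=-1.0000 Bond=31.0336
(2,1): Delta=-0.3152 Bond=14.6580
(2,2): Delta=-0.0215 Bond=1.7404
(3,0): Delta=-1.0000 Bond=43.1367
(3,1): Delta=-1.0000 Bond=43.1367
(3,2): Delta=-0.2510 Bond=16.4501
(3,3): Delta=0.0000 Bond=0.0000
V0=0.3656

The replicating-portfolio and risk-neutral prices coincide; use p* = (1.39−0.81)/(1.49−0.81) = 0.8529 for the latter.
Payoff layer (t=4): V(4,0)=45.3241, V(4,1)=33.0372, V(4,2)=10.4353, V(4,3)=0.0000, V(4,4)=0.0000
  t=3,j=0: stock 18.0690 → up 26.9228 (V=33.0372), down 14.6359 (V=45.3241). Price 25.0677; hedge Δ=-1.0000, bond B=43.1367.
  t=3,j=1: stock 33.2380 → up 49.5247 (V=10.4353), down 26.9228 (V=33.0372). Price 9.8987; hedge Δ=-1.0000, bond B=43.1367.
  t=3,j=2: stock 61.1416 → up 91.1009 (V=0.0000), down 49.5247 (V=10.4353). Price 1.1040; hedge Δ=-0.2510, bond B=16.4501.
  t=3,j=3: stock 112.4703 → up 167.5807 (V=0.0000), down 91.1009 (V=0.0000). Price 0.0000; hedge Δ=0.0000, bond B=0.0000.
  t=2,j=0: stock 22.3074 → up 33.2380 (V=9.8987), down 18.0690 (V=25.0677). Price 8.7262; hedge Δ=-1.0000, bond B=31.0336.
  t=2,j=1: stock 41.0346 → up 61.1416 (V=1.1040), down 33.2380 (V=9.8987). Price 1.7247; hedge Δ=-0.3152, bond B=14.6580.
  t=2,j=2: stock 75.4834 → up 112.4703 (V=0.0000), down 61.1416 (V=1.1040). Price 0.1168; hedge Δ=-0.0215, bond B=1.7404.
  t=1,j=0: stock 27.5400 → up 41.0346 (V=1.7247), down 22.3074 (V=8.7262). Price 1.9815; hedge Δ=-0.3739, bond B=12.2778.
  t=1,j=1: stock 50.6600 → up 75.4834 (V=0.1168), down 41.0346 (V=1.7247). Price 0.2541; hedge Δ=-0.0467, bond B=2.6187.
  t=0,j=0: stock 34.0000 → up 50.6600 (V=0.2541), down 27.5400 (V=1.9815). Price 0.3656; hedge Δ=-0.0747, bond B=2.9059.
The time-0 hedge costs 0.3656, which is the no-arbitrage price.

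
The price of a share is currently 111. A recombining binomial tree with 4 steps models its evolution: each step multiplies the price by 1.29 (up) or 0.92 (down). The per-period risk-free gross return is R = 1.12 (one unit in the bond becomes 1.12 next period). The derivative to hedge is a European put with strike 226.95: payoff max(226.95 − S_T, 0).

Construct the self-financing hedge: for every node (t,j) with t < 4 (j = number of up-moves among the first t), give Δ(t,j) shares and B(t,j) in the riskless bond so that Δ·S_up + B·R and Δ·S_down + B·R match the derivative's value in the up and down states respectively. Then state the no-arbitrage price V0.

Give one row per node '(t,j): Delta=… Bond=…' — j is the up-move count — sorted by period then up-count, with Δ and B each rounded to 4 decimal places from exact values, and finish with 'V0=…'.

No-arbitrage ⇒ martingale measure with p* = (R−d)/(u−d) = 0.5405.
Terminal payoffs: V(4,0)=147.4304, V(4,1)=115.4497, V(4,2)=70.6071, V(4,3)=7.7301, V(4,4)=0.0000
Node (3,0) S=86.4344: V=(p*·115.4497+(1−p*)·147.4304)/1.12=116.1996; Δ=(115.4497−147.4304)/(111.5003−79.5196)=-1.0000; B=V−Δ·S=202.6339
Node (3,1) S=121.1960: V=(p*·70.6071+(1−p*)·115.4497)/1.12=81.4379; Δ=(70.6071−115.4497)/(156.3429−111.5003)=-1.0000; B=V−Δ·S=202.6339
Node (3,2) S=169.9379: V=(p*·7.7301+(1−p*)·70.6071)/1.12=32.6960; Δ=(7.7301−70.6071)/(219.2199−156.3429)=-1.0000; B=V−Δ·S=202.6339
Node (3,3) S=238.2825: V=(p*·0.0000+(1−p*)·7.7301)/1.12=3.1711; Δ=(0.0000−7.7301)/(307.3844−219.2199)=-0.0877; B=V−Δ·S=24.0634
Node (2,0) S=93.9504: V=(p*·81.4379+(1−p*)·116.1996)/1.12=86.9728; Δ=(81.4379−116.1996)/(121.1960−86.4344)=-1.0000; B=V−Δ·S=180.9232
Node (2,1) S=131.7348: V=(p*·32.6960+(1−p*)·81.4379)/1.12=49.1884; Δ=(32.6960−81.4379)/(169.9379−121.1960)=-1.0000; B=V−Δ·S=180.9232
Node (2,2) S=184.7151: V=(p*·3.1711+(1−p*)·32.6960)/1.12=14.9434; Δ=(3.1711−32.6960)/(238.2825−169.9379)=-0.4320; B=V−Δ·S=94.7404
Node (1,0) S=102.1200: V=(p*·49.1884+(1−p*)·86.9728)/1.12=59.4185; Δ=(49.1884−86.9728)/(131.7348−93.9504)=-1.0000; B=V−Δ·S=161.5385
Node (1,1) S=143.1900: V=(p*·14.9434+(1−p*)·49.1884)/1.12=27.3907; Δ=(14.9434−49.1884)/(184.7151−131.7348)=-0.6464; B=V−Δ·S=119.9446
Node (0,0) S=111.0000: V=(p*·27.3907+(1−p*)·59.4185)/1.12=37.5948; Δ=(27.3907−59.4185)/(143.1900−102.1200)=-0.7798; B=V−Δ·S=124.1565
Self-financing check: at every node Δ·S+B equals the discounted successor values.

(0,0): Delta=-0.7798 Bond=124.1565
(1,0): Delta=-1.0000 Bond=161.5385
(1,1): Delta=-0.6464 Bond=119.9446
(2,0): Delta=-1.0000 Bond=180.9232
(2,1): Delta=-1.0000 Bond=180.9232
(2,2): Delta=-0.4320 Bond=94.7404
(3,0): Delta=-1.0000 Bond=202.6339
(3,1): Delta=-1.0000 Bond=202.6339
(3,2): Delta=-1.0000 Bond=202.6339
(3,3): Delta=-0.0877 Bond=24.0634
V0=37.5948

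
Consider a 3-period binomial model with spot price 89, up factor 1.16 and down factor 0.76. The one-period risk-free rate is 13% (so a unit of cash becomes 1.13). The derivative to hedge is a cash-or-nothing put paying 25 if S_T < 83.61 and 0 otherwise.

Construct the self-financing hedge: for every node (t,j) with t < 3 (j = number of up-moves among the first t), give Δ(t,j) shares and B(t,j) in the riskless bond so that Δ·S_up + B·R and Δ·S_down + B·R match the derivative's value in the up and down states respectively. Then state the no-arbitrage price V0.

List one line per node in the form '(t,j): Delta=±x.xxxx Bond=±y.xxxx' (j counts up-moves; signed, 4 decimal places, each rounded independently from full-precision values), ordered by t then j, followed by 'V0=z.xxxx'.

No-arbitrage ⇒ martingale measure with p* = (R−d)/(u−d) = 0.9250.
Payoff layer (t=3): V(3,0)=25.0000, V(3,1)=25.0000, V(3,2)=0.0000, V(3,3)=0.0000
Node (2,0) S=51.4064: V=(p*·25.0000+(1−p*)·25.0000)/1.13=22.1239; Δ=(25.0000−25.0000)/(59.6314−39.0689)=0.0000; B=V−Δ·S=22.1239
Node (2,1) S=78.4624: V=(p*·0.0000+(1−p*)·25.0000)/1.13=1.6593; Δ=(0.0000−25.0000)/(91.0164−59.6314)=-0.7966; B=V−Δ·S=64.1593
Node (2,2) S=119.7584: V=(p*·0.0000+(1−p*)·0.0000)/1.13=0.0000; Δ=(0.0000−0.0000)/(138.9197−91.0164)=0.0000; B=V−Δ·S=0.0000
Node (1,0) S=67.6400: V=(p*·1.6593+(1−p*)·22.1239)/1.13=2.8267; Δ=(1.6593−22.1239)/(78.4624−51.4064)=-0.7564; B=V−Δ·S=53.9882
Node (1,1) S=103.2400: V=(p*·0.0000+(1−p*)·1.6593)/1.13=0.1101; Δ=(0.0000−1.6593)/(119.7584−78.4624)=-0.0402; B=V−Δ·S=4.2584
Node (0,0) S=89.0000: V=(p*·0.1101+(1−p*)·2.8267)/1.13=0.2778; Δ=(0.1101−2.8267)/(103.2400−67.6400)=-0.0763; B=V−Δ·S=7.0691
The time-0 hedge costs 0.2778, which is the no-arbitrage price.

(0,0): Delta=-0.0763 Bond=7.0691
(1,0): Delta=-0.7564 Bond=53.9882
(1,1): Delta=-0.0402 Bond=4.2584
(2,0): Delta=0.0000 Bond=22.1239
(2,1): Delta=-0.7966 Bond=64.1593
(2,2): Delta=0.0000 Bond=0.0000
V0=0.2778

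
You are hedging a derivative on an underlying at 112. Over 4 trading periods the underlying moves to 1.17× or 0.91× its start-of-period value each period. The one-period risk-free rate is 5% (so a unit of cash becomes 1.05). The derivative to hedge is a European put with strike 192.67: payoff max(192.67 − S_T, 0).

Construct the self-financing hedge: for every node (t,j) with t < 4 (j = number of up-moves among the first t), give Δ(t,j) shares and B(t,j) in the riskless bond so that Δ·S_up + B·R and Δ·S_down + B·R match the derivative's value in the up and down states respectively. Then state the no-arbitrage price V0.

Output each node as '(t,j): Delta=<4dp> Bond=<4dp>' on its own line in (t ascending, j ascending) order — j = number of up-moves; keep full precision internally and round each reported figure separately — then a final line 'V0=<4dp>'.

(0,0): Delta=-0.9203 Bond=150.7755
(1,0): Delta=-1.0000 Bond=166.4356
(1,1): Delta=-0.8672 Bond=151.3531
(2,0): Delta=-1.0000 Bond=174.7574
(2,1): Delta=-1.0000 Bond=174.7574
(2,2): Delta=-0.7787 Bond=145.3465
(3,0): Delta=-1.0000 Bond=183.4952
(3,1): Delta=-1.0000 Bond=183.4952
(3,2): Delta=-1.0000 Bond=183.4952
(3,3): Delta=-0.6311 Bond=126.1440
V0=47.7000

The replicating-portfolio and risk-neutral prices coincide; use p* = (1.05−0.91)/(1.17−0.91) = 0.5385 for the latter.
Payoff layer (t=4): V(4,0)=115.8660, V(4,1)=93.9221, V(4,2)=65.7084, V(4,3)=29.4336, V(4,4)=0.0000
  t=3,j=0: stock 84.4000 → up 98.7479 (V=93.9221), down 76.8040 (V=115.8660). Price 99.0953; hedge Δ=-1.0000, bond B=183.4952.
  t=3,j=1: stock 108.5142 → up 126.9616 (V=65.7084), down 98.7479 (V=93.9221). Price 74.9810; hedge Δ=-1.0000, bond B=183.4952.
  t=3,j=2: stock 139.5183 → up 163.2364 (V=29.4336), down 126.9616 (V=65.7084). Price 43.9770; hedge Δ=-1.0000, bond B=183.4952.
  t=3,j=3: stock 179.3807 → up 209.8754 (V=0.0000), down 163.2364 (V=29.4336). Price 12.9378; hedge Δ=-0.6311, bond B=126.1440.
  t=2,j=0: stock 92.7472 → up 108.5142 (V=74.9810), down 84.4000 (V=99.0953). Price 82.0102; hedge Δ=-1.0000, bond B=174.7574.
  t=2,j=1: stock 119.2464 → up 139.5183 (V=43.9770), down 108.5142 (V=74.9810). Price 55.5110; hedge Δ=-1.0000, bond B=174.7574.
  t=2,j=2: stock 153.3168 → up 179.3807 (V=12.9378), down 139.5183 (V=43.9770). Price 25.9653; hedge Δ=-0.7787, bond B=145.3465.
  t=1,j=0: stock 101.9200 → up 119.2464 (V=55.5110), down 92.7472 (V=82.0102). Price 64.5156; hedge Δ=-1.0000, bond B=166.4356.
  t=1,j=1: stock 131.0400 → up 153.3168 (V=25.9653), down 119.2464 (V=55.5110). Price 37.7160; hedge Δ=-0.8672, bond B=151.3531.
  t=0,j=0: stock 112.0000 → up 131.0400 (V=37.7160), down 101.9200 (V=64.5156). Price 47.7000; hedge Δ=-0.9203, bond B=150.7755.
Check: Δ(0,0)·S0 + B(0,0) = 47.7000 = V0.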